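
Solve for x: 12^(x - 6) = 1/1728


Express both sides with the same base.
1/1728 = 12^(-3)
Since the bases match, equate exponents: x - 6 = -3
So x = -3 - (-6) = 3

x = 3


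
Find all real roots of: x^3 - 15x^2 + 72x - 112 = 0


Let p(x) = x^3 - 15x^2 + 72x - 112. By the rational root theorem (leading coefficient 1), any rational root is an integer divisor of 112: try ±1, ±2, ... in turn.
Test x = 1: value = -54 ≠ 0.
Test x = -1: value = -200 ≠ 0.
Test x = 2: value = -20 ≠ 0.
Test x = -2: value = -324 ≠ 0.
Test x = 4: value = 0 ✓, so (x - 4) is a factor.
Synthetic division by (x - 4): bring down 1; 1(4) - 15 = -11; (-11)(4) + 72 = 28; 28(4) - 112 = 0 → quotient x^2 - 11x + 28, remainder 0.
Solve the quadratic x^2 - 11x + 28 = 0: discriminant = (-11)^2 - 4(1)(28) = 121 - 112 = 9.
sqrt(9) = 3, so x = (11 ± 3)/2: x = 7 or x = 4.

x = 4 (multiplicity 2), x = 7


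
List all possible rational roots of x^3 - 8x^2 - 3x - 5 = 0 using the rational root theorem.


Rational root theorem: possible roots are ±p/q where:
  p divides the constant term (-5): p ∈ {1, 5}
  q divides the leading coefficient (1): q ∈ {1}

All possible rational roots: -5, -1, 1, 5

-5, -1, 1, 5


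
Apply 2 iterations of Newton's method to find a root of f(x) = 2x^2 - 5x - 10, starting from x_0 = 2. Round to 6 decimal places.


Newton's method: x_(n+1) = x_n - f(x_n)/f'(x_n)
f(x) = 2x^2 - 5x - 10
f'(x) = 4x - 5

Iteration 1:
  f(2.000000) = -12.000000
  f'(2.000000) = 3.000000
  x_1 = 2.000000 - (-12.000000)/(3.000000) = 6.000000

Iteration 2:
  f(6.000000) = 32.000000
  f'(6.000000) = 19.000000
  x_2 = 6.000000 - (32.000000)/(19.000000) = 4.315789

x_2 = 4.315789


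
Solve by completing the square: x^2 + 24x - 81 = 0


Start: x^2 + 24x - 81 = 0
Move constant: x^2 + 24x = 81
Half of 24 is 12, squared is 144
Add 144 to both sides: x^2 + 24x + 144 = 225
(x + 12)^2 = 225
x + 12 = ±15
x = -12 + 15 = 3 or x = -12 - 15 = -27

x = -27, x = 3


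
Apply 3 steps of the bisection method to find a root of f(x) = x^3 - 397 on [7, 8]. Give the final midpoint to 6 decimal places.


f(x) = x^3 - 397
f(7) = -54 < 0
f(8) = 115 > 0

Step 1: midpoint = (7.000000 + 8.000000)/2 = 7.500000
  f(7.500000) = 24.875000
  f(mid) > 0, so root is in [7.000000, 7.500000]

Step 2: midpoint = (7.000000 + 7.500000)/2 = 7.250000
  f(7.250000) = -15.921875
  f(mid) < 0, so root is in [7.250000, 7.500000]

Step 3: midpoint = (7.250000 + 7.500000)/2 = 7.375000
  f(7.375000) = 4.130859
  f(mid) > 0, so root is in [7.250000, 7.375000]

midpoint = 7.375000


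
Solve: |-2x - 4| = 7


An absolute value equation |expr| = 7 gives two cases:
Case 1: -2x - 4 = 7
  -2x = 11, so x = -11/2
Case 2: -2x - 4 = -7
  -2x = -3, so x = 3/2

x = -11/2, x = 3/2


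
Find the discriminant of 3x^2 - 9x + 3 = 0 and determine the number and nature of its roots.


For ax^2 + bx + c = 0, discriminant D = b^2 - 4ac
Here a = 3, b = -9, c = 3
D = (-9)^2 - 4(3)(3) = 81 - 36 = 45

D = 45 > 0 but not a perfect square
The equation has 2 distinct real irrational roots.

Discriminant = 45, 2 distinct real irrational roots


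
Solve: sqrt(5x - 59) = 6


Square both sides: 5x - 59 = 6^2 = 36
5x = 36 + 59 = 95
x = 19
Check: sqrt(5*19 - 59) = sqrt(36) = 6 ✓

x = 19


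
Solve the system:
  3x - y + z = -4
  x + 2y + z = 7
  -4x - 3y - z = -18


Using Cramer's rule. Expand each determinant along the first row.
D  = 3*[2*(-1) - 1*(-3)] - (-1)*[1*(-1) - 1*(-4)] + 1*[1*(-3) - 2*(-4)]
  = 3*(1) - (-1)*(3) + 1*(5) = 11
Dx = (-4)*[2*(-1) - 1*(-3)] - (-1)*[7*(-1) - 1*(-18)] + 1*[7*(-3) - 2*(-18)]
  = (-4)*(1) - (-1)*(11) + 1*(15) = 22
Dy = 3*[7*(-1) - 1*(-18)] - (-4)*[1*(-1) - 1*(-4)] + 1*[1*(-18) - 7*(-4)]
  = 3*(11) - (-4)*(3) + 1*(10) = 55
Dz = 3*[2*(-18) - 7*(-3)] - (-1)*[1*(-18) - 7*(-4)] + (-4)*[1*(-3) - 2*(-4)]
  = 3*(-15) - (-1)*(10) + (-4)*(5) = -55
x = Dx/D = 22/11 = 2, y = Dy/D = 55/11 = 5, z = Dz/D = -55/11 = -5
Check eq1: (3)(2) + (-1)(5) + (1)(-5) = -4 = -4 ✓
Check eq2: (1)(2) + (2)(5) + (1)(-5) = 7 = 7 ✓
Check eq3: (-4)(2) + (-3)(5) + (-1)(-5) = -18 = -18 ✓

x = 2, y = 5, z = -5


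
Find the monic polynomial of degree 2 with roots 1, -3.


A monic polynomial with roots 1, -3 is:
p(x) = (x - 1)(x + 3)
After multiplying by (x - 1): x - 1
After multiplying by (x + 3): x^2 + 2x - 3

x^2 + 2x - 3


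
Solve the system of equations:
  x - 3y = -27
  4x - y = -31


Using Cramer's rule:
Determinant D = (1)(-1) - (4)(-3) = -1 + 12 = 11
Dx = (-27)(-1) - (-31)(-3) = 27 - 93 = -66
Dy = (1)(-31) - (4)(-27) = -31 + 108 = 77
x = Dx/D = -66/11 = -6
y = Dy/D = 77/11 = 7

x = -6, y = 7


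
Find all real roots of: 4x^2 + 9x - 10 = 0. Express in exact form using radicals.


Using the quadratic formula: x = (-b ± sqrt(b^2 - 4ac)) / (2a)
Here a = 4, b = 9, c = -10
Discriminant = b^2 - 4ac = 9^2 - 4(4)(-10) = 81 + 160 = 241
Since discriminant = 241 > 0, there are two real roots.
x = (-9 ± sqrt(241)) / 8
Numerically: x ≈ 0.8155 or x ≈ -3.0655

x = (-9 + sqrt(241)) / 8 or x = (-9 - sqrt(241)) / 8


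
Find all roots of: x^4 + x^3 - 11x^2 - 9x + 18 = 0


Let p(x) = x^4 + x^3 - 11x^2 - 9x + 18. By the rational root theorem (leading coefficient 1), any rational root is an integer divisor of 18: try ±1, ±2, ... in turn.
Test x = 1: value = 0 ✓, so (x - 1) is a factor.
Synthetic division by (x - 1): bring down 1; 1(1) + 1 = 2; 2(1) - 11 = -9; (-9)(1) - 9 = -18; (-18)(1) + 18 = 0 → quotient x^3 + 2x^2 - 9x - 18, remainder 0.
Continue with the quotient x^3 + 2x^2 - 9x - 18 (candidates must divide 18; re-test x = 1 first in case it repeats).
Test x = 1: value = -24 ≠ 0.
Test x = -1: value = -8 ≠ 0.
Test x = 2: value = -20 ≠ 0.
Test x = -2: value = 0 ✓, so (x + 2) is a factor.
Synthetic division by (x + 2): bring down 1; 1(-2) + 2 = 0; 0(-2) - 9 = -9; (-9)(-2) - 18 = 0 → quotient x^2 - 9, remainder 0.
Solve the quadratic x^2 - 9 = 0: discriminant = 0^2 - 4(1)(-9) = 0 + 36 = 36.
sqrt(36) = 6, so x = (0 ± 6)/2: x = 3 or x = -3.
Collecting all roots found:

x = -3, x = -2, x = 1, x = 3


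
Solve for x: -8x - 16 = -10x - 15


Starting with: -8x - 16 = -10x - 15
Move all x terms to left: (-8 + 10)x = -15 + 16
Simplify: 2x = 1
Divide both sides by 2: x = 1/2

x = 1/2


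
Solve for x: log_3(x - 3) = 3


Convert to exponential form: x - 3 = 3^3 = 27
x = 27 + 3 = 30
Check: log_3(30 - 3) = log_3(27) = log_3(27) = 3 ✓

x = 30


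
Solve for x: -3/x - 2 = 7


Subtract -2 from both sides: -3/x = 9
Multiply both sides by x: -3 = 9 * x
Divide by 9: x = -1/3

x = -1/3


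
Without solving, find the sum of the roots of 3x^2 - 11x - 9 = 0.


By Vieta's formulas for ax^2 + bx + c = 0:
  Sum of roots = -b/a
  Product of roots = c/a

Here a = 3, b = -11, c = -9
Sum = -(-11)/3 = 11/3
Product = -9/3 = -3

Sum = 11/3


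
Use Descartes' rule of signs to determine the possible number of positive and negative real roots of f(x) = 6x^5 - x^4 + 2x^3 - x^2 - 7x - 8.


Descartes' rule of signs:

For positive roots, count sign changes in f(x) = 6x^5 - x^4 + 2x^3 - x^2 - 7x - 8:
Signs of coefficients: +, -, +, -, -, -
Number of sign changes: 3
Possible positive real roots: 3, 1

For negative roots, examine f(-x) = -6x^5 - x^4 - 2x^3 - x^2 + 7x - 8:
Signs of coefficients: -, -, -, -, +, -
Number of sign changes: 2
Possible negative real roots: 2, 0

Positive roots: 3 or 1; Negative roots: 2 or 0


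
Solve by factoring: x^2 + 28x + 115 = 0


We need two numbers that multiply to 115 and add to 28.
Those numbers are 23 and 5 (since 23 * 5 = 115 and 23 + 5 = 28).
So x^2 + 28x + 115 = (x + 23)(x + 5) = 0
Setting each factor to zero: x = -23 or x = -5

x = -23, x = -5


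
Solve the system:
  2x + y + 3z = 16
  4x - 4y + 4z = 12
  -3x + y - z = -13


Using Cramer's rule. Expand each determinant along the first row.
D  = 2*[(-4)*(-1) - 4*1] - 1*[4*(-1) - 4*(-3)] + 3*[4*1 - (-4)*(-3)]
  = 2*(0) - 1*(8) + 3*(-8) = -32
Dx = 16*[(-4)*(-1) - 4*1] - 1*[12*(-1) - 4*(-13)] + 3*[12*1 - (-4)*(-13)]
  = 16*(0) - 1*(40) + 3*(-40) = -160
Dy = 2*[12*(-1) - 4*(-13)] - 16*[4*(-1) - 4*(-3)] + 3*[4*(-13) - 12*(-3)]
  = 2*(40) - 16*(8) + 3*(-16) = -96
Dz = 2*[(-4)*(-13) - 12*1] - 1*[4*(-13) - 12*(-3)] + 16*[4*1 - (-4)*(-3)]
  = 2*(40) - 1*(-16) + 16*(-8) = -32
x = Dx/D = -160/-32 = 5, y = Dy/D = -96/-32 = 3, z = Dz/D = -32/-32 = 1
Check eq1: (2)(5) + (1)(3) + (3)(1) = 16 = 16 ✓
Check eq2: (4)(5) + (-4)(3) + (4)(1) = 12 = 12 ✓
Check eq3: (-3)(5) + (1)(3) + (-1)(1) = -13 = -13 ✓

x = 5, y = 3, z = 1


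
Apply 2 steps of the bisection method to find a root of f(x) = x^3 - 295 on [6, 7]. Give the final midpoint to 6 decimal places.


f(x) = x^3 - 295
f(6) = -79 < 0
f(7) = 48 > 0

Step 1: midpoint = (6.000000 + 7.000000)/2 = 6.500000
  f(6.500000) = -20.375000
  f(mid) < 0, so root is in [6.500000, 7.000000]

Step 2: midpoint = (6.500000 + 7.000000)/2 = 6.750000
  f(6.750000) = 12.546875
  f(mid) > 0, so root is in [6.500000, 6.750000]

midpoint = 6.750000


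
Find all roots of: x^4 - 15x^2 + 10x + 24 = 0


Let p(x) = x^4 - 15x^2 + 10x + 24. By the rational root theorem (leading coefficient 1), any rational root is an integer divisor of 24: try ±1, ±2, ... in turn.
Test x = 1: value = 20 ≠ 0.
Test x = -1: value = 0 ✓, so (x + 1) is a factor.
Synthetic division by (x + 1): bring down 1; 1(-1) + 0 = -1; (-1)(-1) - 15 = -14; (-14)(-1) + 10 = 24; 24(-1) + 24 = 0 → quotient x^3 - x^2 - 14x + 24, remainder 0.
Continue with the quotient x^3 - x^2 - 14x + 24 (candidates must divide 24; re-test x = -1 first in case it repeats).
Test x = -1: value = 36 ≠ 0.
Test x = 2: value = 0 ✓, so (x - 2) is a factor.
Synthetic division by (x - 2): bring down 1; 1(2) - 1 = 1; 1(2) - 14 = -12; (-12)(2) + 24 = 0 → quotient x^2 + x - 12, remainder 0.
Solve the quadratic x^2 + x - 12 = 0: discriminant = 1^2 - 4(1)(-12) = 1 + 48 = 49.
sqrt(49) = 7, so x = (-1 ± 7)/2: x = 3 or x = -4.
Collecting all roots found:

x = -4, x = -1, x = 2, x = 3


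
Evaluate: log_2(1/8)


We need the exponent such that 2^? = 1/8
2^(-3) = 1/2^3 = 1/8
Therefore log_2(1/8) = -3

-3


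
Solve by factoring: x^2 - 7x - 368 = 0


We need two numbers that multiply to -368 and add to -7.
Those numbers are 16 and -23 (since 16 * (-23) = -368 and 16 + (-23) = -7).
So x^2 - 7x - 368 = (x + 16)(x - 23) = 0
Setting each factor to zero: x = -16 or x = 23

x = -16, x = 23


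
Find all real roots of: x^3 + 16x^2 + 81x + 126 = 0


Let p(x) = x^3 + 16x^2 + 81x + 126. By the rational root theorem (leading coefficient 1), any rational root is an integer divisor of 126: try ±1, ±2, ... in turn.
Test x = 1: value = 224 ≠ 0.
Test x = -1: value = 60 ≠ 0.
Test x = 2: value = 360 ≠ 0.
Test x = -2: value = 20 ≠ 0.
Test x = 3: value = 540 ≠ 0.
Test x = -3: value = 0 ✓, so (x + 3) is a factor.
Synthetic division by (x + 3): bring down 1; 1(-3) + 16 = 13; 13(-3) + 81 = 42; 42(-3) + 126 = 0 → quotient x^2 + 13x + 42, remainder 0.
Solve the quadratic x^2 + 13x + 42 = 0: discriminant = 13^2 - 4(1)(42) = 169 - 168 = 1.
sqrt(1) = 1, so x = (-13 ± 1)/2: x = -6 or x = -7.

x = -7, x = -6, x = -3


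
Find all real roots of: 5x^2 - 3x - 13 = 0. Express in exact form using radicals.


Using the quadratic formula: x = (-b ± sqrt(b^2 - 4ac)) / (2a)
Here a = 5, b = -3, c = -13
Discriminant = b^2 - 4ac = (-3)^2 - 4(5)(-13) = 9 + 260 = 269
Since discriminant = 269 > 0, there are two real roots.
x = (3 ± sqrt(269)) / 10
Numerically: x ≈ 1.9401 or x ≈ -1.3401

x = (3 + sqrt(269)) / 10 or x = (3 - sqrt(269)) / 10


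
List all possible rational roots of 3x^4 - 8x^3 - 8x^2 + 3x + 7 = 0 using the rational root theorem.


Rational root theorem: possible roots are ±p/q where:
  p divides the constant term (7): p ∈ {1, 7}
  q divides the leading coefficient (3): q ∈ {1, 3}

All possible rational roots: -7, -7/3, -1, -1/3, 1/3, 1, 7/3, 7

-7, -7/3, -1, -1/3, 1/3, 1, 7/3, 7


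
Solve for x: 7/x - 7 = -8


Subtract -7 from both sides: 7/x = -1
Multiply both sides by x: 7 = -1 * x
Divide by -1: x = -7

x = -7


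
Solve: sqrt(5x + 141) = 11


Square both sides: 5x + 141 = 11^2 = 121
5x = 121 - 141 = -20
x = -4
Check: sqrt(5*(-4) + 141) = sqrt(121) = 11 ✓

x = -4


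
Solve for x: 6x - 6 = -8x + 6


Starting with: 6x - 6 = -8x + 6
Move all x terms to left: (6 + 8)x = 6 + 6
Simplify: 14x = 12
Divide both sides by 14: x = 6/7

x = 6/7


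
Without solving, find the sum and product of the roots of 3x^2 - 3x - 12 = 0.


By Vieta's formulas for ax^2 + bx + c = 0:
  Sum of roots = -b/a
  Product of roots = c/a

Here a = 3, b = -3, c = -12
Sum = -(-3)/3 = 1
Product = -12/3 = -4

Sum = 1, Product = -4


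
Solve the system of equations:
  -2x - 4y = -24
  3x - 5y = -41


Using Cramer's rule:
Determinant D = (-2)(-5) - (3)(-4) = 10 + 12 = 22
Dx = (-24)(-5) - (-41)(-4) = 120 - 164 = -44
Dy = (-2)(-41) - (3)(-24) = 82 + 72 = 154
x = Dx/D = -44/22 = -2
y = Dy/D = 154/22 = 7

x = -2, y = 7


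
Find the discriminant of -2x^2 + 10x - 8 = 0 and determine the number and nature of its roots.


For ax^2 + bx + c = 0, discriminant D = b^2 - 4ac
Here a = -2, b = 10, c = -8
D = (10)^2 - 4(-2)(-8) = 100 - 64 = 36

D = 36 > 0 and is a perfect square (sqrt = 6)
The equation has 2 distinct real rational roots.

Discriminant = 36, 2 distinct real rational roots


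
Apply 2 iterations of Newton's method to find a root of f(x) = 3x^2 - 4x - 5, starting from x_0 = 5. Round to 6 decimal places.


Newton's method: x_(n+1) = x_n - f(x_n)/f'(x_n)
f(x) = 3x^2 - 4x - 5
f'(x) = 6x - 4

Iteration 1:
  f(5.000000) = 50.000000
  f'(5.000000) = 26.000000
  x_1 = 5.000000 - (50.000000)/(26.000000) = 3.076923

Iteration 2:
  f(3.076923) = 11.094675
  f'(3.076923) = 14.461538
  x_2 = 3.076923 - (11.094675)/(14.461538) = 2.309738

x_2 = 2.309738


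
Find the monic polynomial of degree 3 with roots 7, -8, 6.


A monic polynomial with roots 7, -8, 6 is:
p(x) = (x - 7)(x + 8)(x - 6)
After multiplying by (x - 7): x - 7
After multiplying by (x + 8): x^2 + x - 56
After multiplying by (x - 6): x^3 - 5x^2 - 62x + 336

x^3 - 5x^2 - 62x + 336


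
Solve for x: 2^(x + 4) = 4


Express both sides with the same base.
4 = 2^2
Since the bases match, equate exponents: x + 4 = 2
So x = 2 - (4) = -2

x = -2


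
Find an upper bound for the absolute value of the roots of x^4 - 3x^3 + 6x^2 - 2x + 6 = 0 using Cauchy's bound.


Cauchy's bound: all roots r satisfy |r| <= 1 + max(|a_i/a_n|) for i = 0,...,n-1
where a_n is the leading coefficient.

Coefficients: [1, -3, 6, -2, 6]
Leading coefficient a_n = 1
Ratios |a_i/a_n|: 3, 6, 2, 6
Maximum ratio: 6
Cauchy's bound: |r| <= 1 + 6 = 7

Upper bound = 7


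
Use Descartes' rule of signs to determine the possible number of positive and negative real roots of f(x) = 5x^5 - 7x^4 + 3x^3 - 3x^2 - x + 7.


Descartes' rule of signs:

For positive roots, count sign changes in f(x) = 5x^5 - 7x^4 + 3x^3 - 3x^2 - x + 7:
Signs of coefficients: +, -, +, -, -, +
Number of sign changes: 4
Possible positive real roots: 4, 2, 0

For negative roots, examine f(-x) = -5x^5 - 7x^4 - 3x^3 - 3x^2 + x + 7:
Signs of coefficients: -, -, -, -, +, +
Number of sign changes: 1
Possible negative real roots: 1

Positive roots: 4 or 2 or 0; Negative roots: 1


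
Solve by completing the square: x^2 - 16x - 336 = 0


Start: x^2 - 16x - 336 = 0
Move constant: x^2 - 16x = 336
Half of -16 is -8, squared is 64
Add 64 to both sides: x^2 - 16x + 64 = 400
(x - 8)^2 = 400
x - 8 = ±20
x = 8 + 20 = 28 or x = 8 - 20 = -12

x = -12, x = 28


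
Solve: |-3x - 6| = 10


An absolute value equation |expr| = 10 gives two cases:
Case 1: -3x - 6 = 10
  -3x = 16, so x = -16/3
Case 2: -3x - 6 = -10
  -3x = -4, so x = 4/3

x = -16/3, x = 4/3


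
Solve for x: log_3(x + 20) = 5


Convert to exponential form: x + 20 = 3^5 = 243
x = 243 - 20 = 223
Check: log_3(223 + 20) = log_3(243) = log_3(243) = 5 ✓

x = 223


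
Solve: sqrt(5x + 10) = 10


Square both sides: 5x + 10 = 10^2 = 100
5x = 100 - 10 = 90
x = 18
Check: sqrt(5*18 + 10) = sqrt(100) = 10 ✓

x = 18


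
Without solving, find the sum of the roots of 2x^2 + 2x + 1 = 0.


By Vieta's formulas for ax^2 + bx + c = 0:
  Sum of roots = -b/a
  Product of roots = c/a

Here a = 2, b = 2, c = 1
Sum = -(2)/2 = -1
Product = 1/2 = 1/2

Sum = -1


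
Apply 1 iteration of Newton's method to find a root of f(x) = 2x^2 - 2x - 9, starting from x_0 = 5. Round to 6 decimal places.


Newton's method: x_(n+1) = x_n - f(x_n)/f'(x_n)
f(x) = 2x^2 - 2x - 9
f'(x) = 4x - 2

Iteration 1:
  f(5.000000) = 31.000000
  f'(5.000000) = 18.000000
  x_1 = 5.000000 - (31.000000)/(18.000000) = 3.277778

x_1 = 3.277778


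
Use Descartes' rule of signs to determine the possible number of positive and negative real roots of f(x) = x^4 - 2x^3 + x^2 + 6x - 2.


Descartes' rule of signs:

For positive roots, count sign changes in f(x) = x^4 - 2x^3 + x^2 + 6x - 2:
Signs of coefficients: +, -, +, +, -
Number of sign changes: 3
Possible positive real roots: 3, 1

For negative roots, examine f(-x) = x^4 + 2x^3 + x^2 - 6x - 2:
Signs of coefficients: +, +, +, -, -
Number of sign changes: 1
Possible negative real roots: 1

Positive roots: 3 or 1; Negative roots: 1


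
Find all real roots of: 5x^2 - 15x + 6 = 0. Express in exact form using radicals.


Using the quadratic formula: x = (-b ± sqrt(b^2 - 4ac)) / (2a)
Here a = 5, b = -15, c = 6
Discriminant = b^2 - 4ac = (-15)^2 - 4(5)(6) = 225 - 120 = 105
Since discriminant = 105 > 0, there are two real roots.
x = (15 ± sqrt(105)) / 10
Numerically: x ≈ 2.5247 or x ≈ 0.4753

x = (15 + sqrt(105)) / 10 or x = (15 - sqrt(105)) / 10


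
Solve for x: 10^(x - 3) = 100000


Express both sides with the same base.
100000 = 10^5
Since the bases match, equate exponents: x - 3 = 5
So x = 5 - (-3) = 8

x = 8


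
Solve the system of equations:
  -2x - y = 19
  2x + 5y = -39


Using Cramer's rule:
Determinant D = (-2)(5) - (2)(-1) = -10 + 2 = -8
Dx = (19)(5) - (-39)(-1) = 95 - 39 = 56
Dy = (-2)(-39) - (2)(19) = 78 - 38 = 40
x = Dx/D = 56/-8 = -7
y = Dy/D = 40/-8 = -5

x = -7, y = -5


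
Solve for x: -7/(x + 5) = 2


Multiply both sides by (x + 5): -7 = 2(x + 5)
Distribute: -7 = 2x + 10
2x = -7 - 10 = -17
x = -17/2

x = -17/2


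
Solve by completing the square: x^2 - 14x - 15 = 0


Start: x^2 - 14x - 15 = 0
Move constant: x^2 - 14x = 15
Half of -14 is -7, squared is 49
Add 49 to both sides: x^2 - 14x + 49 = 64
(x - 7)^2 = 64
x - 7 = ±8
x = 7 + 8 = 15 or x = 7 - 8 = -1

x = -1, x = 15


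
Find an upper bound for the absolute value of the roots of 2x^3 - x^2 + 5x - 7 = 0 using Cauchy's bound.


Cauchy's bound: all roots r satisfy |r| <= 1 + max(|a_i/a_n|) for i = 0,...,n-1
where a_n is the leading coefficient.

Coefficients: [2, -1, 5, -7]
Leading coefficient a_n = 2
Ratios |a_i/a_n|: 1/2, 5/2, 7/2
Maximum ratio: 7/2
Cauchy's bound: |r| <= 1 + 7/2 = 9/2

Upper bound = 9/2


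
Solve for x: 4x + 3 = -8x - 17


Starting with: 4x + 3 = -8x - 17
Move all x terms to left: (4 + 8)x = -17 - 3
Simplify: 12x = -20
Divide both sides by 12: x = -5/3

x = -5/3


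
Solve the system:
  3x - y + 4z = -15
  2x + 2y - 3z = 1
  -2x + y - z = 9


Using Cramer's rule. Expand each determinant along the first row.
D  = 3*[2*(-1) - (-3)*1] - (-1)*[2*(-1) - (-3)*(-2)] + 4*[2*1 - 2*(-2)]
  = 3*(1) - (-1)*(-8) + 4*(6) = 19
Dx = (-15)*[2*(-1) - (-3)*1] - (-1)*[1*(-1) - (-3)*9] + 4*[1*1 - 2*9]
  = (-15)*(1) - (-1)*(26) + 4*(-17) = -57
Dy = 3*[1*(-1) - (-3)*9] - (-15)*[2*(-1) - (-3)*(-2)] + 4*[2*9 - 1*(-2)]
  = 3*(26) - (-15)*(-8) + 4*(20) = 38
Dz = 3*[2*9 - 1*1] - (-1)*[2*9 - 1*(-2)] + (-15)*[2*1 - 2*(-2)]
  = 3*(17) - (-1)*(20) + (-15)*(6) = -19
x = Dx/D = -57/19 = -3, y = Dy/D = 38/19 = 2, z = Dz/D = -19/19 = -1
Check eq1: (3)(-3) + (-1)(2) + (4)(-1) = -15 = -15 ✓
Check eq2: (2)(-3) + (2)(2) + (-3)(-1) = 1 = 1 ✓
Check eq3: (-2)(-3) + (1)(2) + (-1)(-1) = 9 = 9 ✓

x = -3, y = 2, z = -1


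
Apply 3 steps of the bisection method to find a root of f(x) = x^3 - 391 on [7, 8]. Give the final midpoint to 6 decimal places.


f(x) = x^3 - 391
f(7) = -48 < 0
f(8) = 121 > 0

Step 1: midpoint = (7.000000 + 8.000000)/2 = 7.500000
  f(7.500000) = 30.875000
  f(mid) > 0, so root is in [7.000000, 7.500000]

Step 2: midpoint = (7.000000 + 7.500000)/2 = 7.250000
  f(7.250000) = -9.921875
  f(mid) < 0, so root is in [7.250000, 7.500000]

Step 3: midpoint = (7.250000 + 7.500000)/2 = 7.375000
  f(7.375000) = 10.130859
  f(mid) > 0, so root is in [7.250000, 7.375000]

midpoint = 7.375000


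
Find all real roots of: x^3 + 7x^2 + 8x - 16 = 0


Let p(x) = x^3 + 7x^2 + 8x - 16. By the rational root theorem (leading coefficient 1), any rational root is an integer divisor of 16: try ±1, ±2, ... in turn.
Test x = 1: value = 0 ✓, so (x - 1) is a factor.
Synthetic division by (x - 1): bring down 1; 1(1) + 7 = 8; 8(1) + 8 = 16; 16(1) - 16 = 0 → quotient x^2 + 8x + 16, remainder 0.
Solve the quadratic x^2 + 8x + 16 = 0: discriminant = 8^2 - 4(1)(16) = 64 - 64 = 0.
Discriminant = 0, so a double root: x = -8/2 = -4.

x = -4 (multiplicity 2), x = 1


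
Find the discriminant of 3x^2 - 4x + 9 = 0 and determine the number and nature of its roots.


For ax^2 + bx + c = 0, discriminant D = b^2 - 4ac
Here a = 3, b = -4, c = 9
D = (-4)^2 - 4(3)(9) = 16 - 108 = -92

D = -92 < 0
The equation has no real roots (2 complex conjugate roots).

Discriminant = -92, no real roots (2 complex conjugate roots)


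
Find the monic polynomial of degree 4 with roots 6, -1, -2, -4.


A monic polynomial with roots 6, -1, -2, -4 is:
p(x) = (x - 6)(x + 1)(x + 2)(x + 4)
After multiplying by (x - 6): x - 6
After multiplying by (x + 1): x^2 - 5x - 6
After multiplying by (x + 2): x^3 - 3x^2 - 16x - 12
After multiplying by (x + 4): x^4 + x^3 - 28x^2 - 76x - 48

x^4 + x^3 - 28x^2 - 76x - 48


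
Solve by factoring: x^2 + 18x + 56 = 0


We need two numbers that multiply to 56 and add to 18.
Those numbers are 4 and 14 (since 4 * 14 = 56 and 4 + 14 = 18).
So x^2 + 18x + 56 = (x + 4)(x + 14) = 0
Setting each factor to zero: x = -4 or x = -14

x = -14, x = -4


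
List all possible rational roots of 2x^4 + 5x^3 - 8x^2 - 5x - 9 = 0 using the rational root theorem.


Rational root theorem: possible roots are ±p/q where:
  p divides the constant term (-9): p ∈ {1, 3, 9}
  q divides the leading coefficient (2): q ∈ {1, 2}

All possible rational roots: -9, -9/2, -3, -3/2, -1, -1/2, 1/2, 1, 3/2, 3, 9/2, 9

-9, -9/2, -3, -3/2, -1, -1/2, 1/2, 1, 3/2, 3, 9/2, 9


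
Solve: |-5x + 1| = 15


An absolute value equation |expr| = 15 gives two cases:
Case 1: -5x + 1 = 15
  -5x = 14, so x = -14/5
Case 2: -5x + 1 = -15
  -5x = -16, so x = 16/5

x = -14/5, x = 16/5


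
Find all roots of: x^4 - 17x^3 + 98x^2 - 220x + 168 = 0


Let p(x) = x^4 - 17x^3 + 98x^2 - 220x + 168. By the rational root theorem (leading coefficient 1), any rational root is an integer divisor of 168: try ±1, ±2, ... in turn.
Test x = 1: value = 30 ≠ 0.
Test x = -1: value = 504 ≠ 0.
Test x = 2: value = 0 ✓, so (x - 2) is a factor.
Synthetic division by (x - 2): bring down 1; 1(2) - 17 = -15; (-15)(2) + 98 = 68; 68(2) - 220 = -84; (-84)(2) + 168 = 0 → quotient x^3 - 15x^2 + 68x - 84, remainder 0.
Continue with the quotient x^3 - 15x^2 + 68x - 84 (candidates must divide 84; re-test x = 2 first in case it repeats).
Test x = 2: value = 0 ✓, so (x - 2) is a factor.
Synthetic division by (x - 2): bring down 1; 1(2) - 15 = -13; (-13)(2) + 68 = 42; 42(2) - 84 = 0 → quotient x^2 - 13x + 42, remainder 0.
Solve the quadratic x^2 - 13x + 42 = 0: discriminant = (-13)^2 - 4(1)(42) = 169 - 168 = 1.
sqrt(1) = 1, so x = (13 ± 1)/2: x = 7 or x = 6.
Collecting all roots found:

x = 2 (multiplicity 2), x = 6, x = 7


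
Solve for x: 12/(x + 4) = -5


Multiply both sides by (x + 4): 12 = -5(x + 4)
Distribute: 12 = -5x - 20
-5x = 12 + 20 = 32
x = -32/5

x = -32/5


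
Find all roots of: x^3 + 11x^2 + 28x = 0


The constant term is 0, so x = 0 is a root. Factor out x:
  x^2 + 11x + 28 = 0
Solve the quadratic x^2 + 11x + 28 = 0: discriminant = 11^2 - 4(1)(28) = 121 - 112 = 9.
sqrt(9) = 3, so x = (-11 ± 3)/2: x = -4 or x = -7.
Collecting all roots found:

x = -7, x = -4, x = 0


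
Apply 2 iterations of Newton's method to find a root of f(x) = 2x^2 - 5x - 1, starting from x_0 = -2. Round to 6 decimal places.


Newton's method: x_(n+1) = x_n - f(x_n)/f'(x_n)
f(x) = 2x^2 - 5x - 1
f'(x) = 4x - 5

Iteration 1:
  f(-2.000000) = 17.000000
  f'(-2.000000) = -13.000000
  x_1 = -2.000000 - (17.000000)/(-13.000000) = -0.692308

Iteration 2:
  f(-0.692308) = 3.420118
  f'(-0.692308) = -7.769231
  x_2 = -0.692308 - (3.420118)/(-7.769231) = -0.252094

x_2 = -0.252094


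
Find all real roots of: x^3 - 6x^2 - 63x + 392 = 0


Let p(x) = x^3 - 6x^2 - 63x + 392. By the rational root theorem (leading coefficient 1), any rational root is an integer divisor of 392: try ±1, ±2, ... in turn.
Test x = 1: value = 324 ≠ 0.
Test x = -1: value = 448 ≠ 0.
Test x = 2: value = 250 ≠ 0.
Test x = -2: value = 486 ≠ 0.
Test x = 4: value = 108 ≠ 0.
Test x = -4: value = 484 ≠ 0.
Test x = 7: value = 0 ✓, so (x - 7) is a factor.
Synthetic division by (x - 7): bring down 1; 1(7) - 6 = 1; 1(7) - 63 = -56; (-56)(7) + 392 = 0 → quotient x^2 + x - 56, remainder 0.
Solve the quadratic x^2 + x - 56 = 0: discriminant = 1^2 - 4(1)(-56) = 1 + 224 = 225.
sqrt(225) = 15, so x = (-1 ± 15)/2: x = 7 or x = -8.

x = -8, x = 7 (multiplicity 2)


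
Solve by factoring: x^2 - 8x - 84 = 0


We need two numbers that multiply to -84 and add to -8.
Those numbers are -14 and 6 (since (-14) * 6 = -84 and (-14) + 6 = -8).
So x^2 - 8x - 84 = (x - 14)(x + 6) = 0
Setting each factor to zero: x = 14 or x = -6

x = -6, x = 14


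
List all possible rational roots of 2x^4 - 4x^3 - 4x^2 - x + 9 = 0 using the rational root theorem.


Rational root theorem: possible roots are ±p/q where:
  p divides the constant term (9): p ∈ {1, 3, 9}
  q divides the leading coefficient (2): q ∈ {1, 2}

All possible rational roots: -9, -9/2, -3, -3/2, -1, -1/2, 1/2, 1, 3/2, 3, 9/2, 9

-9, -9/2, -3, -3/2, -1, -1/2, 1/2, 1, 3/2, 3, 9/2, 9


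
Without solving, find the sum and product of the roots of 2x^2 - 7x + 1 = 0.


By Vieta's formulas for ax^2 + bx + c = 0:
  Sum of roots = -b/a
  Product of roots = c/a

Here a = 2, b = -7, c = 1
Sum = -(-7)/2 = 7/2
Product = 1/2 = 1/2

Sum = 7/2, Product = 1/2


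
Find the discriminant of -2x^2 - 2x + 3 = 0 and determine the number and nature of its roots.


For ax^2 + bx + c = 0, discriminant D = b^2 - 4ac
Here a = -2, b = -2, c = 3
D = (-2)^2 - 4(-2)(3) = 4 + 24 = 28

D = 28 > 0 but not a perfect square
The equation has 2 distinct real irrational roots.

Discriminant = 28, 2 distinct real irrational roots


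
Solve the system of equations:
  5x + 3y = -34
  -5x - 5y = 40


Using Cramer's rule:
Determinant D = (5)(-5) - (-5)(3) = -25 + 15 = -10
Dx = (-34)(-5) - (40)(3) = 170 - 120 = 50
Dy = (5)(40) - (-5)(-34) = 200 - 170 = 30
x = Dx/D = 50/-10 = -5
y = Dy/D = 30/-10 = -3

x = -5, y = -3


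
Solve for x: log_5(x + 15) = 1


Convert to exponential form: x + 15 = 5^1 = 5
x = 5 - 15 = -10
Check: log_5(-10 + 15) = log_5(5) = log_5(5) = 1 ✓

x = -10


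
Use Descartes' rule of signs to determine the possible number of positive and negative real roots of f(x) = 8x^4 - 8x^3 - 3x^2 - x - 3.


Descartes' rule of signs:

For positive roots, count sign changes in f(x) = 8x^4 - 8x^3 - 3x^2 - x - 3:
Signs of coefficients: +, -, -, -, -
Number of sign changes: 1
Possible positive real roots: 1

For negative roots, examine f(-x) = 8x^4 + 8x^3 - 3x^2 + x - 3:
Signs of coefficients: +, +, -, +, -
Number of sign changes: 3
Possible negative real roots: 3, 1

Positive roots: 1; Negative roots: 3 or 1


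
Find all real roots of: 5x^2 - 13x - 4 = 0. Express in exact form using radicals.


Using the quadratic formula: x = (-b ± sqrt(b^2 - 4ac)) / (2a)
Here a = 5, b = -13, c = -4
Discriminant = b^2 - 4ac = (-13)^2 - 4(5)(-4) = 169 + 80 = 249
Since discriminant = 249 > 0, there are two real roots.
x = (13 ± sqrt(249)) / 10
Numerically: x ≈ 2.8780 or x ≈ -0.2780

x = (13 + sqrt(249)) / 10 or x = (13 - sqrt(249)) / 10


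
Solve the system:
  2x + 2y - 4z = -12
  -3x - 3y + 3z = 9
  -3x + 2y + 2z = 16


Using Cramer's rule. Expand each determinant along the first row.
D  = 2*[(-3)*2 - 3*2] - 2*[(-3)*2 - 3*(-3)] + (-4)*[(-3)*2 - (-3)*(-3)]
  = 2*(-12) - 2*(3) + (-4)*(-15) = 30
Dx = (-12)*[(-3)*2 - 3*2] - 2*[9*2 - 3*16] + (-4)*[9*2 - (-3)*16]
  = (-12)*(-12) - 2*(-30) + (-4)*(66) = -60
Dy = 2*[9*2 - 3*16] - (-12)*[(-3)*2 - 3*(-3)] + (-4)*[(-3)*16 - 9*(-3)]
  = 2*(-30) - (-12)*(3) + (-4)*(-21) = 60
Dz = 2*[(-3)*16 - 9*2] - 2*[(-3)*16 - 9*(-3)] + (-12)*[(-3)*2 - (-3)*(-3)]
  = 2*(-66) - 2*(-21) + (-12)*(-15) = 90
x = Dx/D = -60/30 = -2, y = Dy/D = 60/30 = 2, z = Dz/D = 90/30 = 3
Check eq1: (2)(-2) + (2)(2) + (-4)(3) = -12 = -12 ✓
Check eq2: (-3)(-2) + (-3)(2) + (3)(3) = 9 = 9 ✓
Check eq3: (-3)(-2) + (2)(2) + (2)(3) = 16 = 16 ✓

x = -2, y = 2, z = 3


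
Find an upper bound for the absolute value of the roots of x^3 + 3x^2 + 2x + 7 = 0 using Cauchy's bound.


Cauchy's bound: all roots r satisfy |r| <= 1 + max(|a_i/a_n|) for i = 0,...,n-1
where a_n is the leading coefficient.

Coefficients: [1, 3, 2, 7]
Leading coefficient a_n = 1
Ratios |a_i/a_n|: 3, 2, 7
Maximum ratio: 7
Cauchy's bound: |r| <= 1 + 7 = 8

Upper bound = 8


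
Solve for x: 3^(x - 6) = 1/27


Express both sides with the same base.
1/27 = 3^(-3)
Since the bases match, equate exponents: x - 6 = -3
So x = -3 - (-6) = 3

x = 3


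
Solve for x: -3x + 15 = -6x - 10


Starting with: -3x + 15 = -6x - 10
Move all x terms to left: (-3 + 6)x = -10 - 15
Simplify: 3x = -25
Divide both sides by 3: x = -25/3

x = -25/3


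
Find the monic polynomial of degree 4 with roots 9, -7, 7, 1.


A monic polynomial with roots 9, -7, 7, 1 is:
p(x) = (x - 9)(x + 7)(x - 7)(x - 1)
After multiplying by (x - 9): x - 9
After multiplying by (x + 7): x^2 - 2x - 63
After multiplying by (x - 7): x^3 - 9x^2 - 49x + 441
After multiplying by (x - 1): x^4 - 10x^3 - 40x^2 + 490x - 441

x^4 - 10x^3 - 40x^2 + 490x - 441


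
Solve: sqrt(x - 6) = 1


Square both sides: x - 6 = 1^2 = 1
x = 1 + 6 = 7
x = 7
Check: sqrt(1*7 - 6) = sqrt(1) = 1 ✓

x = 7


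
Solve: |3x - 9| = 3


An absolute value equation |expr| = 3 gives two cases:
Case 1: 3x - 9 = 3
  3x = 12, so x = 4
Case 2: 3x - 9 = -3
  3x = 6, so x = 2

x = 2, x = 4


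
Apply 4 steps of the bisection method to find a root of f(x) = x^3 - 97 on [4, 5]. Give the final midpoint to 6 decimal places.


f(x) = x^3 - 97
f(4) = -33 < 0
f(5) = 28 > 0

Step 1: midpoint = (4.000000 + 5.000000)/2 = 4.500000
  f(4.500000) = -5.875000
  f(mid) < 0, so root is in [4.500000, 5.000000]

Step 2: midpoint = (4.500000 + 5.000000)/2 = 4.750000
  f(4.750000) = 10.171875
  f(mid) > 0, so root is in [4.500000, 4.750000]

Step 3: midpoint = (4.500000 + 4.750000)/2 = 4.625000
  f(4.625000) = 1.931641
  f(mid) > 0, so root is in [4.500000, 4.625000]

Step 4: midpoint = (4.500000 + 4.625000)/2 = 4.562500
  f(4.562500) = -2.025146
  f(mid) < 0, so root is in [4.562500, 4.625000]

midpoint = 4.562500


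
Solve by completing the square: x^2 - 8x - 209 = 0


Start: x^2 - 8x - 209 = 0
Move constant: x^2 - 8x = 209
Half of -8 is -4, squared is 16
Add 16 to both sides: x^2 - 8x + 16 = 225
(x - 4)^2 = 225
x - 4 = ±15
x = 4 + 15 = 19 or x = 4 - 15 = -11

x = -11, x = 19


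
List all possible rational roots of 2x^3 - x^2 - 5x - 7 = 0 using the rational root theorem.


Rational root theorem: possible roots are ±p/q where:
  p divides the constant term (-7): p ∈ {1, 7}
  q divides the leading coefficient (2): q ∈ {1, 2}

All possible rational roots: -7, -7/2, -1, -1/2, 1/2, 1, 7/2, 7

-7, -7/2, -1, -1/2, 1/2, 1, 7/2, 7


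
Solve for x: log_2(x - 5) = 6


Convert to exponential form: x - 5 = 2^6 = 64
x = 64 + 5 = 69
Check: log_2(69 - 5) = log_2(64) = log_2(64) = 6 ✓

x = 69


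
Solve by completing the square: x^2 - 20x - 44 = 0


Start: x^2 - 20x - 44 = 0
Move constant: x^2 - 20x = 44
Half of -20 is -10, squared is 100
Add 100 to both sides: x^2 - 20x + 100 = 144
(x - 10)^2 = 144
x - 10 = ±12
x = 10 + 12 = 22 or x = 10 - 12 = -2

x = -2, x = 22


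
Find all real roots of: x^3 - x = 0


The constant term is 0, so x = 0 is a root. Factor out x:
  x(x^2 - 1) = 0
Solve the quadratic x^2 - 1 = 0: discriminant = 0^2 - 4(1)(-1) = 0 + 4 = 4.
sqrt(4) = 2, so x = (0 ± 2)/2: x = 1 or x = -1.

x = -1, x = 0, x = 1


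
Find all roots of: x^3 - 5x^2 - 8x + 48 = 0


Let p(x) = x^3 - 5x^2 - 8x + 48. By the rational root theorem (leading coefficient 1), any rational root is an integer divisor of 48: try ±1, ±2, ... in turn.
Test x = 1: value = 36 ≠ 0.
Test x = -1: value = 50 ≠ 0.
Test x = 2: value = 20 ≠ 0.
Test x = -2: value = 36 ≠ 0.
Test x = 3: value = 6 ≠ 0.
Test x = -3: value = 0 ✓, so (x + 3) is a factor.
Synthetic division by (x + 3): bring down 1; 1(-3) - 5 = -8; (-8)(-3) - 8 = 16; 16(-3) + 48 = 0 → quotient x^2 - 8x + 16, remainder 0.
Solve the quadratic x^2 - 8x + 16 = 0: discriminant = (-8)^2 - 4(1)(16) = 64 - 64 = 0.
Discriminant = 0, so a double root: x = 8/2 = 4.
Collecting all roots found:

x = -3, x = 4 (multiplicity 2)


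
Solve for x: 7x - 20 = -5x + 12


Starting with: 7x - 20 = -5x + 12
Move all x terms to left: (7 + 5)x = 12 + 20
Simplify: 12x = 32
Divide both sides by 12: x = 8/3

x = 8/3


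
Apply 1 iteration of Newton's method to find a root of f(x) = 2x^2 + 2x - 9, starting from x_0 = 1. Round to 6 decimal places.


Newton's method: x_(n+1) = x_n - f(x_n)/f'(x_n)
f(x) = 2x^2 + 2x - 9
f'(x) = 4x + 2

Iteration 1:
  f(1.000000) = -5.000000
  f'(1.000000) = 6.000000
  x_1 = 1.000000 - (-5.000000)/(6.000000) = 1.833333

x_1 = 1.833333


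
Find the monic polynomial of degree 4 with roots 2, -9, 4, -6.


A monic polynomial with roots 2, -9, 4, -6 is:
p(x) = (x - 2)(x + 9)(x - 4)(x + 6)
After multiplying by (x - 2): x - 2
After multiplying by (x + 9): x^2 + 7x - 18
After multiplying by (x - 4): x^3 + 3x^2 - 46x + 72
After multiplying by (x + 6): x^4 + 9x^3 - 28x^2 - 204x + 432

x^4 + 9x^3 - 28x^2 - 204x + 432


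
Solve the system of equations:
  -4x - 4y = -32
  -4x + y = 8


Using Cramer's rule:
Determinant D = (-4)(1) - (-4)(-4) = -4 - 16 = -20
Dx = (-32)(1) - (8)(-4) = -32 + 32 = 0
Dy = (-4)(8) - (-4)(-32) = -32 - 128 = -160
x = Dx/D = 0/-20 = 0
y = Dy/D = -160/-20 = 8

x = 0, y = 8


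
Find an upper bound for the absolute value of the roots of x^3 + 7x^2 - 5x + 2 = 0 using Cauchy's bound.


Cauchy's bound: all roots r satisfy |r| <= 1 + max(|a_i/a_n|) for i = 0,...,n-1
where a_n is the leading coefficient.

Coefficients: [1, 7, -5, 2]
Leading coefficient a_n = 1
Ratios |a_i/a_n|: 7, 5, 2
Maximum ratio: 7
Cauchy's bound: |r| <= 1 + 7 = 8

Upper bound = 8


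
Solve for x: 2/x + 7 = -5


Subtract 7 from both sides: 2/x = -12
Multiply both sides by x: 2 = -12 * x
Divide by -12: x = -1/6

x = -1/6


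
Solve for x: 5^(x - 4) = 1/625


Express both sides with the same base.
1/625 = 5^(-4)
Since the bases match, equate exponents: x - 4 = -4
So x = -4 - (-4) = 0

x = 0


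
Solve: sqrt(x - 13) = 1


Square both sides: x - 13 = 1^2 = 1
x = 1 + 13 = 14
x = 14
Check: sqrt(1*14 - 13) = sqrt(1) = 1 ✓

x = 14


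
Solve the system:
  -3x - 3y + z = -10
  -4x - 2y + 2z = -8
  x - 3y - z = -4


Using Cramer's rule. Expand each determinant along the first row.
D  = (-3)*[(-2)*(-1) - 2*(-3)] - (-3)*[(-4)*(-1) - 2*1] + 1*[(-4)*(-3) - (-2)*1]
  = (-3)*(8) - (-3)*(2) + 1*(14) = -4
Dx = (-10)*[(-2)*(-1) - 2*(-3)] - (-3)*[(-8)*(-1) - 2*(-4)] + 1*[(-8)*(-3) - (-2)*(-4)]
  = (-10)*(8) - (-3)*(16) + 1*(16) = -16
Dy = (-3)*[(-8)*(-1) - 2*(-4)] - (-10)*[(-4)*(-1) - 2*1] + 1*[(-4)*(-4) - (-8)*1]
  = (-3)*(16) - (-10)*(2) + 1*(24) = -4
Dz = (-3)*[(-2)*(-4) - (-8)*(-3)] - (-3)*[(-4)*(-4) - (-8)*1] + (-10)*[(-4)*(-3) - (-2)*1]
  = (-3)*(-16) - (-3)*(24) + (-10)*(14) = -20
x = Dx/D = -16/-4 = 4, y = Dy/D = -4/-4 = 1, z = Dz/D = -20/-4 = 5
Check eq1: (-3)(4) + (-3)(1) + (1)(5) = -10 = -10 ✓
Check eq2: (-4)(4) + (-2)(1) + (2)(5) = -8 = -8 ✓
Check eq3: (1)(4) + (-3)(1) + (-1)(5) = -4 = -4 ✓

x = 4, y = 1, z = 5


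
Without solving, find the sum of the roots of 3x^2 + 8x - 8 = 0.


By Vieta's formulas for ax^2 + bx + c = 0:
  Sum of roots = -b/a
  Product of roots = c/a

Here a = 3, b = 8, c = -8
Sum = -(8)/3 = -8/3
Product = -8/3 = -8/3

Sum = -8/3


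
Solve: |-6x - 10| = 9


An absolute value equation |expr| = 9 gives two cases:
Case 1: -6x - 10 = 9
  -6x = 19, so x = -19/6
Case 2: -6x - 10 = -9
  -6x = 1, so x = -1/6

x = -19/6, x = -1/6


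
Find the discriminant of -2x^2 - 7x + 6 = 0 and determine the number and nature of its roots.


For ax^2 + bx + c = 0, discriminant D = b^2 - 4ac
Here a = -2, b = -7, c = 6
D = (-7)^2 - 4(-2)(6) = 49 + 48 = 97

D = 97 > 0 but not a perfect square
The equation has 2 distinct real irrational roots.

Discriminant = 97, 2 distinct real irrational roots


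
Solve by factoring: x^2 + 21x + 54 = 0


We need two numbers that multiply to 54 and add to 21.
Those numbers are 18 and 3 (since 18 * 3 = 54 and 18 + 3 = 21).
So x^2 + 21x + 54 = (x + 18)(x + 3) = 0
Setting each factor to zero: x = -18 or x = -3

x = -18, x = -3


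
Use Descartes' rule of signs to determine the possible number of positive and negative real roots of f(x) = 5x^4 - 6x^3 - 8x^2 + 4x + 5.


Descartes' rule of signs:

For positive roots, count sign changes in f(x) = 5x^4 - 6x^3 - 8x^2 + 4x + 5:
Signs of coefficients: +, -, -, +, +
Number of sign changes: 2
Possible positive real roots: 2, 0

For negative roots, examine f(-x) = 5x^4 + 6x^3 - 8x^2 - 4x + 5:
Signs of coefficients: +, +, -, -, +
Number of sign changes: 2
Possible negative real roots: 2, 0

Positive roots: 2 or 0; Negative roots: 2 or 0


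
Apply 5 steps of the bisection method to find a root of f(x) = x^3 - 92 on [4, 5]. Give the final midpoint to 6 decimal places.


f(x) = x^3 - 92
f(4) = -28 < 0
f(5) = 33 > 0

Step 1: midpoint = (4.000000 + 5.000000)/2 = 4.500000
  f(4.500000) = -0.875000
  f(mid) < 0, so root is in [4.500000, 5.000000]

Step 2: midpoint = (4.500000 + 5.000000)/2 = 4.750000
  f(4.750000) = 15.171875
  f(mid) > 0, so root is in [4.500000, 4.750000]

Step 3: midpoint = (4.500000 + 4.750000)/2 = 4.625000
  f(4.625000) = 6.931641
  f(mid) > 0, so root is in [4.500000, 4.625000]

Step 4: midpoint = (4.500000 + 4.625000)/2 = 4.562500
  f(4.562500) = 2.974854
  f(mid) > 0, so root is in [4.500000, 4.562500]

Step 5: midpoint = (4.500000 + 4.562500)/2 = 4.531250
  f(4.531250) = 1.036652
  f(mid) > 0, so root is in [4.500000, 4.531250]

midpoint = 4.531250


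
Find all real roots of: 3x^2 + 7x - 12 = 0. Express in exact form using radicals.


Using the quadratic formula: x = (-b ± sqrt(b^2 - 4ac)) / (2a)
Here a = 3, b = 7, c = -12
Discriminant = b^2 - 4ac = 7^2 - 4(3)(-12) = 49 + 144 = 193
Since discriminant = 193 > 0, there are two real roots.
x = (-7 ± sqrt(193)) / 6
Numerically: x ≈ 1.1487 or x ≈ -3.4821

x = (-7 + sqrt(193)) / 6 or x = (-7 - sqrt(193)) / 6


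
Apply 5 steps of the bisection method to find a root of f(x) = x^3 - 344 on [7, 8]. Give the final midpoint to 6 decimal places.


f(x) = x^3 - 344
f(7) = -1 < 0
f(8) = 168 > 0

Step 1: midpoint = (7.000000 + 8.000000)/2 = 7.500000
  f(7.500000) = 77.875000
  f(mid) > 0, so root is in [7.000000, 7.500000]

Step 2: midpoint = (7.000000 + 7.500000)/2 = 7.250000
  f(7.250000) = 37.078125
  f(mid) > 0, so root is in [7.000000, 7.250000]

Step 3: midpoint = (7.000000 + 7.250000)/2 = 7.125000
  f(7.125000) = 17.705078
  f(mid) > 0, so root is in [7.000000, 7.125000]

Step 4: midpoint = (7.000000 + 7.125000)/2 = 7.062500
  f(7.062500) = 8.269775
  f(mid) > 0, so root is in [7.000000, 7.062500]

Step 5: midpoint = (7.000000 + 7.062500)/2 = 7.031250
  f(7.031250) = 3.614288
  f(mid) > 0, so root is in [7.000000, 7.031250]

midpoint = 7.031250
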